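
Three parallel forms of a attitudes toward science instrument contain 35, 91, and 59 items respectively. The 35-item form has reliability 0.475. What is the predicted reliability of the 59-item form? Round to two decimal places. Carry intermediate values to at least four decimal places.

0.60

Only the ratio of lengths matters: n = 59/35 = 1.6857
r_{59} = n·r / (1 + (n − 1)·r) = 0.8007 / 1.3257 ≈ 0.6040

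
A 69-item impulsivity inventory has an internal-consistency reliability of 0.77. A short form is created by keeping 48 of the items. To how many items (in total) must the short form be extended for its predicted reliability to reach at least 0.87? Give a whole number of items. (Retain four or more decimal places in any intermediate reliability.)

First, r for the 48-item form: n = 48/69 = 0.6957, so r_48 = 0.6957·0.77/(1 + (0.6957 − 1)·0.77) = 0.6996
Length factor from the short form to reach 0.87: n' = 0.87(1 − 0.6996) / [0.6996(1 − 0.87)] ≈ 2.8736
Total items = 2.8736 × 48 = 137.93, rounded up to 138.

138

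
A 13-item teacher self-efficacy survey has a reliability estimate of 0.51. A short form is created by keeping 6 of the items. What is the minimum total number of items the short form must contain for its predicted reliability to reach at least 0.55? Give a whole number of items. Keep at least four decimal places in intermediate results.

First, r for the 6-item form: n = 6/13 = 0.4615, so r_6 = 0.4615·0.51/(1 + (0.4615 − 1)·0.51) = 0.3245
Length factor from the short form to reach 0.55: n' = 0.55(1 − 0.3245) / [0.3245(1 − 0.55)] ≈ 2.5443
Total items = 2.5443 × 6 = 15.27, rounded up to 16.

16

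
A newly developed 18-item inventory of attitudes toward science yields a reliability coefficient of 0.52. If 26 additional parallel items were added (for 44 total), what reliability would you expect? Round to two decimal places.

The new length is 44/18 = 2.4444 times the old.
By Spearman-Brown, r_new = n r / (1 + (n − 1) r).
r_new = (2.4444 × 0.52) / (1 + (2.4444 − 1) × 0.52)
r_new = 1.2711 / 1.7511 ≈ 0.7259

0.73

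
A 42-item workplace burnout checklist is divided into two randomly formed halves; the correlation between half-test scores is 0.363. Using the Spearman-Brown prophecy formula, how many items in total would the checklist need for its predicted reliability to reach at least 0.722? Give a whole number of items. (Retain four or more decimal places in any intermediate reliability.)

r_full = 2(0.363)/(1 + 0.363) = 0.5326
Solve Spearman-Brown for n: n = 0.722(1 − 0.5326) / [0.5326(1 − 0.722)] = 2.2792
Items = 2.2792 × 42 ≈ 95.73 → 96

96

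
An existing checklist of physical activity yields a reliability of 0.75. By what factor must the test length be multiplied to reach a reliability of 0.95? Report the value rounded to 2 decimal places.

Rearranging the Spearman-Brown formula for n,
n = r*(1 − r) / [ r (1 − r*) ]
n = 0.95 × (1 − 0.75) / [ 0.75 × (1 − 0.95) ]
  = 0.2375 / 0.0375 = 6.3333

6.33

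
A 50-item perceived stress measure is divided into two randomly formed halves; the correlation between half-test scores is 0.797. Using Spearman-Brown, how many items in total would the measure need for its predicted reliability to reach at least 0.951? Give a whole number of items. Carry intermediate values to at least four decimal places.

r_full = 2(0.797)/(1 + 0.797) = 0.8870
Solve Spearman-Brown for n: n = 0.951(1 − 0.8870) / [0.8870(1 − 0.951)] = 2.4725
Required items = 2.4725 × 50 = 123.62, so 124 items.

124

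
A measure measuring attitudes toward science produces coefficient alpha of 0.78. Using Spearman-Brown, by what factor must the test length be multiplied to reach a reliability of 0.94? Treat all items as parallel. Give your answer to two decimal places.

4.42

Rearranging the Spearman-Brown formula for n,
n = r*(1 − r) / [ r (1 − r*) ]
n = [0.94 × 0.22] / [0.78 × 0.06]
n = 0.2068 / 0.0468 ≈ 4.4188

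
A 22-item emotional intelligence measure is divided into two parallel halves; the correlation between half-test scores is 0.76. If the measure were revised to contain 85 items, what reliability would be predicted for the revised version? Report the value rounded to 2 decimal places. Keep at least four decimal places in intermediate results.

0.96

Full-test reliability from the split-half r: r_full = 2(0.76)/(1 + 0.76) = 0.8636
Then adjust to 85 items: n = 85/22 = 3.8636
r_new = n·r_full / (1 + (n − 1)·r_full) = 3.3366 / 3.4730 ≈ 0.9607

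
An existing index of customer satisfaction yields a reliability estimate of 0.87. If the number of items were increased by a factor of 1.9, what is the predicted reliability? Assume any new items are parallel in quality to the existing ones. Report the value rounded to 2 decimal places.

0.93

r_new = (1.9 × 0.87) / (1 + (1.9 − 1) × 0.87)
r_new = 1.6530 / 1.7830 ≈ 0.9271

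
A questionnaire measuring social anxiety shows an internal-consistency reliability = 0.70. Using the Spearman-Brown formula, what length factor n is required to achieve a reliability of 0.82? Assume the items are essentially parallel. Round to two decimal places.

1.95

n = [0.82 × 0.30] / [0.70 × 0.18]
  = 0.2460 / 0.1260 = 1.9524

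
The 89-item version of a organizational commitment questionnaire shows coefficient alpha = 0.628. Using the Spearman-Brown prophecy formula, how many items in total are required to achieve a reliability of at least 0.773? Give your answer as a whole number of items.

180

Rearranging the Spearman-Brown formula for n,
n = r*(1 − r) / [ r (1 − r*) ]
n = 0.773 × (1 − 0.628) / [ 0.628 × (1 − 0.773) ]
  = 0.287556 / 0.142556 = 2.0171
Items needed = n × 89 = 2.0171 × 89 ≈ 179.52 → round up to 180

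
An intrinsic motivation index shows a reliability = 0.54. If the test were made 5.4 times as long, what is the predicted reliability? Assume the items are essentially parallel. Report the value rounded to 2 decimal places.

r_new = 5.4·0.54 / [1 + (5.4 − 1)·0.54]
r_new = 2.9160 / 3.3760 ≈ 0.8637

0.86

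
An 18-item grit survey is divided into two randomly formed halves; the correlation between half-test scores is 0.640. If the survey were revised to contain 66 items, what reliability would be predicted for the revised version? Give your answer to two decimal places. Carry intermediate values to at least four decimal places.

First correct the split-half correlation to full-test reliability: r_full = 2 × 0.640 / (1 + 0.640) ≈ 0.7805
Length factor from 18 to 66 items: n = 66/18 = 3.6667
r_new = n·r_full / (1 + (n − 1)·r_full) = 2.8619 / 3.0814 ≈ 0.9288

0.93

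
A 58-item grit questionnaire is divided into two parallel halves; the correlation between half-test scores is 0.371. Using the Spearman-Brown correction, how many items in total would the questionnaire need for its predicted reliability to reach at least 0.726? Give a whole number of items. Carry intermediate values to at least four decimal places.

131

Corrected full-test reliability: r_full = 2 × 0.371 / (1 + 0.371) ≈ 0.5412
Solve Spearman-Brown for n: n = 0.726(1 − 0.5412) / [0.5412(1 − 0.726)] = 2.2462
Items = 2.2462 × 58 ≈ 130.28 → 131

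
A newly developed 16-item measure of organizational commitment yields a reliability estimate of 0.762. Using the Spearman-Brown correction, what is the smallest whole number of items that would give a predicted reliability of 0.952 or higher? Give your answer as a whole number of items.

100

n = 0.952(1 − 0.762) / [0.762(1 − 0.952)]
  = 0.226576 / 0.036576 = 6.1947
Items needed = n × 16 = 6.1947 × 16 ≈ 99.12 → round up to 100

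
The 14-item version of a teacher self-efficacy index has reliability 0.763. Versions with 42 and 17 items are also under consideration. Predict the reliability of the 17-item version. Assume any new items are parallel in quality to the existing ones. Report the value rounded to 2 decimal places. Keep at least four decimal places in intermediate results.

Only the ratio of lengths matters: n = 17/14 = 1.2143
r_{17} = n·r / (1 + (n − 1)·r) = 0.9265 / 1.1635 ≈ 0.7963

0.80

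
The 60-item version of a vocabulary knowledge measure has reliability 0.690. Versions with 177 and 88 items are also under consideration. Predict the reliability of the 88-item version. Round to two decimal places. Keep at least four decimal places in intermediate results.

Only the ratio of lengths matters: n = 88/60 = 1.4667
r_{88} = n·r / (1 + (n − 1)·r) = 1.0120 / 1.3220 ≈ 0.7655

0.77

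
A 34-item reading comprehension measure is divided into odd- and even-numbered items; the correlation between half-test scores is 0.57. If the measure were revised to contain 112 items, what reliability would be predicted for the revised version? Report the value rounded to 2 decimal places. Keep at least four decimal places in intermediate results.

Full-test reliability from the split-half r: r_full = 2(0.57)/(1 + 0.57) = 0.7261
Length factor from 34 to 112 items: n = 112/34 = 3.2941
r_new = n·r_full / (1 + (n − 1)·r_full) = 2.3918 / 2.6657 ≈ 0.8973

0.90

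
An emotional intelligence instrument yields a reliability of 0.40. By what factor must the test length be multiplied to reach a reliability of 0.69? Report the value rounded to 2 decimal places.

3.34

Rearranging the Spearman-Brown formula for n,
n = r*(1 − r) / [ r (1 − r*) ]
n = [0.69 × 0.60] / [0.40 × 0.31]
n = 0.4140 / 0.1240 ≈ 3.3387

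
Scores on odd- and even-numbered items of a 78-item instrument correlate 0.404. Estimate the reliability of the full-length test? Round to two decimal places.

0.58

Each half is half the length of the full test, so the full test is n = 2 times a half.
r_full = 2r_hh / (1 + r_hh) = 2 × 0.404 / (1 + 0.404)
r_full = 0.8080 / 1.4040 ≈ 0.5755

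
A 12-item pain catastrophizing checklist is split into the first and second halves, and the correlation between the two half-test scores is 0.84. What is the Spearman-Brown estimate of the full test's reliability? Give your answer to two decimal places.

The full test is twice the length of either half (n = 2).
r_full = 2r_hh / (1 + r_hh) = 2 × 0.84 / (1 + 0.84)
       = 1.6800 / 1.8400 = 0.9130

0.91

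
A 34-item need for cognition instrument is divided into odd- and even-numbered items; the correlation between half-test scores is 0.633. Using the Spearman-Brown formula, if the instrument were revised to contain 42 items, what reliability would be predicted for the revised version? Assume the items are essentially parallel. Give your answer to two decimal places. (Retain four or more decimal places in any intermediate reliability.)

0.81

Full-test reliability from the split-half r: r_full = 2(0.633)/(1 + 0.633) = 0.7753
Length factor from 34 to 42 items: n = 42/34 = 1.2353
r_new = n·r_full / (1 + (n − 1)·r_full) = 0.9577 / 1.1824 ≈ 0.8100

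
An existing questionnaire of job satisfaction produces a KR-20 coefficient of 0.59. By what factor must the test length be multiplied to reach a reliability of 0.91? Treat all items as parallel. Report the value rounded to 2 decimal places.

n = 0.91(1 − 0.59) / [0.59(1 − 0.91)]
n = 0.3731 / 0.0531 ≈ 7.0264

7.03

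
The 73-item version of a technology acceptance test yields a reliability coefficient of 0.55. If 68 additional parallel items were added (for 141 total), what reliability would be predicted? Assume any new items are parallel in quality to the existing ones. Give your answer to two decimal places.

0.70

Length ratio n = 141/73 = 1.9315
By Spearman-Brown, r_new = n r / (1 + (n − 1) r).
r_new = (1.9315 × 0.55) / (1 + (1.9315 − 1) × 0.55)
     = 1.0623 / 1.5123 = 0.7024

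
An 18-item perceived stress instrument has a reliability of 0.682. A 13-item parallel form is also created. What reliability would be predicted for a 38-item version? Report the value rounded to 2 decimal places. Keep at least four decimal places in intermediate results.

The 13-item form is not needed; work directly from the 18-item form with n = 38/18 = 2.1111.
r_{38} = n·r / (1 + (n − 1)·r) = 1.4398 / 1.7578 ≈ 0.8191

0.82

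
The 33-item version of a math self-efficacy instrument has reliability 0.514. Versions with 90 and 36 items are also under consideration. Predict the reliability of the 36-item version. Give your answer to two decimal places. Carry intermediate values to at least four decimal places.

0.54

Only the ratio of lengths matters: n = 36/33 = 1.0909
r_{36} = n·r / (1 + (n − 1)·r) = 0.5607 / 1.0467 ≈ 0.5357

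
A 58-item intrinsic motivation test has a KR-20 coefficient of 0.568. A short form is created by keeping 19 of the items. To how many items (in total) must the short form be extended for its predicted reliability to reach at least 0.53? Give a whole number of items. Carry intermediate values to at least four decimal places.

50

First, r for the 19-item form: n = 19/58 = 0.3276, so r_19 = 0.3276·0.568/(1 + (0.3276 − 1)·0.568) = 0.3011
Length factor from the short form to reach 0.53: n' = 0.53(1 − 0.3011) / [0.3011(1 − 0.53)] ≈ 2.6175
Total items = 2.6175 × 19 = 49.73, rounded up to 50.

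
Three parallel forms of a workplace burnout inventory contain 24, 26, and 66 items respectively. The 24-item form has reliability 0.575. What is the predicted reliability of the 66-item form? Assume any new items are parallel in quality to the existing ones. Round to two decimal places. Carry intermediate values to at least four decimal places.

Only the ratio of lengths matters: n = 66/24 = 2.7500
r_{66} = n·r / (1 + (n − 1)·r) = 1.5812 / 2.0062 ≈ 0.7882

0.79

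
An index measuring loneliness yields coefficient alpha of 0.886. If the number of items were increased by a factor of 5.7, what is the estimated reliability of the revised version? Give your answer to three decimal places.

0.978

r_new = (5.7 × 0.886) / (1 + (5.7 − 1) × 0.886)
     = 5.0502 / 5.1642 = 0.9779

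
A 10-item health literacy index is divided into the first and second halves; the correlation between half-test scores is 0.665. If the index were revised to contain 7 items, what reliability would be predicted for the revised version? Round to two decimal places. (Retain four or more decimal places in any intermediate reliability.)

First correct the split-half correlation to full-test reliability: r_full = 2 × 0.665 / (1 + 0.665) ≈ 0.7988
Length factor from 10 to 7 items: n = 7/10 = 0.7000
r_new = n·r_full / (1 + (n − 1)·r_full) = 0.5592 / 0.7604 ≈ 0.7354

0.74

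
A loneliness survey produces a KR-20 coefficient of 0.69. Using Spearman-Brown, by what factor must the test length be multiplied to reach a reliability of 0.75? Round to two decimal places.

Rearranging the Spearman-Brown formula for n,
n = r_target (1 − r_old) / [ r_old (1 − r_target) ]
n = 0.75 × (1 − 0.69) / [ 0.69 × (1 − 0.75) ]
  = 0.2325 / 0.1725 = 1.3478

1.35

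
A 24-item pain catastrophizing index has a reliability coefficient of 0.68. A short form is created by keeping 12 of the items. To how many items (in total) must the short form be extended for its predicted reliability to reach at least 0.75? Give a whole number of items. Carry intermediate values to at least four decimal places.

34

Short-form reliability: n = 12/24 = 0.5000; r_12 = n·r/(1+(n−1)r) ≈ 0.5152
Length factor from the short form to reach 0.75: n' = 0.75(1 − 0.5152) / [0.5152(1 − 0.75)] ≈ 2.8230
Items = 2.8230 × 12 ≈ 33.88 → 34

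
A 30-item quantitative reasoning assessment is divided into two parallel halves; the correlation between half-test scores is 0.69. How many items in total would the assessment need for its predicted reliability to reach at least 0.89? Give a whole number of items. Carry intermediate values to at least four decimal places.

55

r_full = 2(0.69)/(1 + 0.69) = 0.8166
n = r_tgt(1 − r_full) / [r_full(1 − r_tgt)] = 0.89 × 0.1834 / (0.8166 × 0.11) ≈ 1.8171
Required items = 1.8171 × 30 = 54.51, so 55 items.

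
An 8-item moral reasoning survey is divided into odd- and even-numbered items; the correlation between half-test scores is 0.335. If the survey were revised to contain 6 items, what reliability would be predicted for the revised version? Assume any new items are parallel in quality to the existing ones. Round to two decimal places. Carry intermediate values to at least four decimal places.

0.43

Full-test reliability from the split-half r: r_full = 2(0.335)/(1 + 0.335) = 0.5019
Length factor from 8 to 6 items: n = 6/8 = 0.7500
r_new = n·r_full / (1 + (n − 1)·r_full) = 0.3764 / 0.8745 ≈ 0.4304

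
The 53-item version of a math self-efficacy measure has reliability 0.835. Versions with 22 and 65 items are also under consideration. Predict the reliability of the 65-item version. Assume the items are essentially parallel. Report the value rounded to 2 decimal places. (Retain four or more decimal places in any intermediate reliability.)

0.86

Only the ratio of lengths matters: n = 65/53 = 1.2264
r_{65} = n·r / (1 + (n − 1)·r) = 1.0240 / 1.1890 ≈ 0.8612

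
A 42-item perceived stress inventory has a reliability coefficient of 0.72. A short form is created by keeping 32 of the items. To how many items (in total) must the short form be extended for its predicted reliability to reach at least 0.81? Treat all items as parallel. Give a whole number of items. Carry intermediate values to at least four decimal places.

First, r for the 32-item form: n = 32/42 = 0.7619, so r_32 = 0.7619·0.72/(1 + (0.7619 − 1)·0.72) = 0.6621
Length factor from the short form to reach 0.81: n' = 0.81(1 − 0.6621) / [0.6621(1 − 0.81)] ≈ 2.1757
Items = 2.1757 × 32 ≈ 69.62 → 70

70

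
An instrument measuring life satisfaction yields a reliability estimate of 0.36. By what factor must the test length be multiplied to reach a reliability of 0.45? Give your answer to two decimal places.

Rearranging the Spearman-Brown formula for n,
n = r_target (1 − r_old) / [ r_old (1 − r_target) ]
n = [0.45 × 0.64] / [0.36 × 0.55]
n = 0.2880 / 0.1980 ≈ 1.4545

1.45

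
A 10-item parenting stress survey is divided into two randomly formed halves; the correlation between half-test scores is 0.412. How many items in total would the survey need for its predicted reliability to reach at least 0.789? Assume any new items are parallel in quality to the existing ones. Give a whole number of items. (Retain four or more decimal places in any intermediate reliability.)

27

Corrected full-test reliability: r_full = 2 × 0.412 / (1 + 0.412) ≈ 0.5836
n = r_tgt(1 − r_full) / [r_full(1 − r_tgt)] = 0.789 × 0.4164 / (0.5836 × 0.211) ≈ 2.6680
Items = 2.6680 × 10 ≈ 26.68 → 27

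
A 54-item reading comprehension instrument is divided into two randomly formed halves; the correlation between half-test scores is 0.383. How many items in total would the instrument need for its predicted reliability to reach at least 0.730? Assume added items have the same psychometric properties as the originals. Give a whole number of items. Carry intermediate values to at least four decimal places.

118

r_full = 2(0.383)/(1 + 0.383) = 0.5539
n = r_tgt(1 − r_full) / [r_full(1 − r_tgt)] = 0.730 × 0.4461 / (0.5539 × 0.270) ≈ 2.1775
Items = 2.1775 × 54 ≈ 117.59 → 118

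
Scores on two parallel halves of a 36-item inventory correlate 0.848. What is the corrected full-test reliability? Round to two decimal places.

0.92

The full test is twice the length of either half (n = 2).
r_full = 2r_hh / (1 + r_hh) = 2 × 0.848 / (1 + 0.848)
       = 1.6960 / 1.8480 = 0.9177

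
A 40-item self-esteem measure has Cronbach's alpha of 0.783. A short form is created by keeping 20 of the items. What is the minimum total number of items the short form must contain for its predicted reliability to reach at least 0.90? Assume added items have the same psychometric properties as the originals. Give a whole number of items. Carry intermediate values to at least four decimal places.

Short-form reliability: n = 20/40 = 0.5000; r_20 = n·r/(1+(n−1)r) ≈ 0.6434
Length factor from the short form to reach 0.90: n' = 0.90(1 − 0.6434) / [0.6434(1 − 0.90)] ≈ 4.9882
Total items = 4.9882 × 20 = 99.76, rounded up to 100.

100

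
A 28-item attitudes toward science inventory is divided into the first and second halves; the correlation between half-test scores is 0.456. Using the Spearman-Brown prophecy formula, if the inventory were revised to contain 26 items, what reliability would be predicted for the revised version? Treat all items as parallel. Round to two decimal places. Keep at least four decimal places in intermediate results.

0.61

Spearman-Brown correction (n = 2): r_full = 2·0.456/(1 + 0.456) = 0.6264
Then adjust to 26 items: n = 26/28 = 0.9286
r_new = n·r_full / (1 + (n − 1)·r_full) = 0.5817 / 0.9553 ≈ 0.6089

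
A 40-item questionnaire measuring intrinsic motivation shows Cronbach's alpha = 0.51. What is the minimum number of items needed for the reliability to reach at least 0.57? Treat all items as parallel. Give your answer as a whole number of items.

Rearranging the Spearman-Brown formula for n,
n = r_target (1 − r_old) / [ r_old (1 − r_target) ]
n = 0.57 × (1 − 0.51) / [ 0.51 × (1 − 0.57) ]
  = 0.2793 / 0.2193 = 1.2736
Items needed = n × 40 = 1.2736 × 40 ≈ 50.94 → round up to 51

51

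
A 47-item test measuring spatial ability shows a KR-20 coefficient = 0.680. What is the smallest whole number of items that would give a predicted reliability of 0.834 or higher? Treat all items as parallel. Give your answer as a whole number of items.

112

Spearman-Brown solved for the length factor n:
n = r*(1 − r) / [ r (1 − r*) ]
n = 0.834(1 − 0.680) / [0.680(1 − 0.834)]
n = 0.266880 / 0.112880 ≈ 2.3643
Items needed = n × 47 = 2.3643 × 47 ≈ 111.12 → round up to 112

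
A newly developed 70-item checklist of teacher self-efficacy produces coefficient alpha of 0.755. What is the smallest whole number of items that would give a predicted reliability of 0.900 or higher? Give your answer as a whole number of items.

205

Spearman-Brown solved for the length factor n:
n = r_target (1 − r_old) / [ r_old (1 − r_target) ]
n = 0.900(1 − 0.755) / [0.755(1 − 0.900)]
n = 0.220500 / 0.075500 ≈ 2.9205
2.9205 × 70 = 204.44 → 205 items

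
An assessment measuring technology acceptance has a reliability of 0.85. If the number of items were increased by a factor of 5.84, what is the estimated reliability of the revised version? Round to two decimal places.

r_new = 5.84·0.85 / [1 + (5.84 − 1)·0.85]
r_new = 4.9640 / 5.1140 ≈ 0.9707

0.97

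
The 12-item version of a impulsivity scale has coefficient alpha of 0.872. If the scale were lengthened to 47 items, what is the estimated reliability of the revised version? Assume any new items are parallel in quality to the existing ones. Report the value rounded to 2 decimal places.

0.96

The new length is 47/12 = 3.9167 times the old.
r_new = 3.9167·0.872 / [1 + (3.9167 − 1)·0.872]
     = 3.4154 / 3.5434 = 0.9639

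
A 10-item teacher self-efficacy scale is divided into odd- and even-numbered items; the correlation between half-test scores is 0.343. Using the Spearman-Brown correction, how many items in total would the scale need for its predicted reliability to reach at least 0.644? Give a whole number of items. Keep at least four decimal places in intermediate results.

r_full = 2(0.343)/(1 + 0.343) = 0.5108
Solve Spearman-Brown for n: n = 0.644(1 − 0.5108) / [0.5108(1 − 0.644)] = 1.7325
Required items = 1.7325 × 10 = 17.32, so 18 items.

18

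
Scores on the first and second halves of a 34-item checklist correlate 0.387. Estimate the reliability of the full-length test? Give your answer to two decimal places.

0.56

Each half is half the length of the full test, so the full test is n = 2 times a half.
r_full = 2(0.387) / (1 + 0.387)
r_full = 0.7740 / 1.3870 ≈ 0.5580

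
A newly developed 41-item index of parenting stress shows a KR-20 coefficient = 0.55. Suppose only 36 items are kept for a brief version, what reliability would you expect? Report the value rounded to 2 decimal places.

n = 36/41 = 0.878
Spearman-Brown: r_new = n·r / (1 + (n − 1)·r)
r_new = 0.878·0.55 / [1 + (0.878 − 1)·0.55]
     = 0.4829 / 0.9329 = 0.5176

0.52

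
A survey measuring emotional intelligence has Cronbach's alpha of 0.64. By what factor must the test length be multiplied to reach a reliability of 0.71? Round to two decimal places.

1.38

Invert Spearman-Brown to solve for n:
n = r*(1 − r) / [ r (1 − r*) ]
n = 0.71 × (1 − 0.64) / [ 0.64 × (1 − 0.71) ]
n = 0.2556 / 0.1856 ≈ 1.3772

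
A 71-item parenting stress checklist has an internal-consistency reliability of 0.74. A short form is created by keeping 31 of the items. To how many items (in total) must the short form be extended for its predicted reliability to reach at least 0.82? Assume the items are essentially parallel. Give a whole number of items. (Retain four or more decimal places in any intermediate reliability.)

114

First, r for the 31-item form: n = 31/71 = 0.4366, so r_31 = 0.4366·0.74/(1 + (0.4366 − 1)·0.74) = 0.5541
Then solve for n' with r_old = 0.5541, r_target = 0.82: n' = 0.82(1 − 0.5541)/[0.5541(1 − 0.82)] = 3.6660
Items = 3.6660 × 31 ≈ 113.65 → 114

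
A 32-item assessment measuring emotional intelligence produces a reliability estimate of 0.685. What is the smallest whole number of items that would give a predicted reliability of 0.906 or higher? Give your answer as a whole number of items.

n = [0.906 × 0.315] / [0.685 × 0.094]
n = 0.285390 / 0.064390 ≈ 4.4322
Items needed = n × 32 = 4.4322 × 32 ≈ 141.83 → round up to 142

142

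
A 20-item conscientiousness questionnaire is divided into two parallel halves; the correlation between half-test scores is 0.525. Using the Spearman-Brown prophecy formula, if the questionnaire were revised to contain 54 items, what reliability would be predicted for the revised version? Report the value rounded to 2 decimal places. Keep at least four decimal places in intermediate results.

Full-test reliability from the split-half r: r_full = 2(0.525)/(1 + 0.525) = 0.6885
Then adjust to 54 items: n = 54/20 = 2.7000
r_new = n·r_full / (1 + (n − 1)·r_full) = 1.8590 / 2.1705 ≈ 0.8565

0.86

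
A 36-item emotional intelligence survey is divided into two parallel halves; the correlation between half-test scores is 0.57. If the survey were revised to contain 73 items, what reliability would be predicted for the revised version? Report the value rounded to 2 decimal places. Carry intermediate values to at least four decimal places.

0.84

First correct the split-half correlation to full-test reliability: r_full = 2 × 0.57 / (1 + 0.57) ≈ 0.7261
Then adjust to 73 items: n = 73/36 = 2.0278
r_new = n·r_full / (1 + (n − 1)·r_full) = 1.4724 / 1.7463 ≈ 0.8432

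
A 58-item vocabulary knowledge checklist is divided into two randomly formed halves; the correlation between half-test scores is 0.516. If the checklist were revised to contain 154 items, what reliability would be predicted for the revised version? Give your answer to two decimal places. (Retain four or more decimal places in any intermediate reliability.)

0.85

Full-test reliability from the split-half r: r_full = 2(0.516)/(1 + 0.516) = 0.6807
Then adjust to 154 items: n = 154/58 = 2.6552
r_new = n·r_full / (1 + (n − 1)·r_full) = 1.8074 / 2.1267 ≈ 0.8499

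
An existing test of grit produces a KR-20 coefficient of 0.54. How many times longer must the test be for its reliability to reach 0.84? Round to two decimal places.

n = 0.84 × (1 − 0.54) / [ 0.54 × (1 − 0.84) ]
  = 0.3864 / 0.0864 = 4.4722

4.47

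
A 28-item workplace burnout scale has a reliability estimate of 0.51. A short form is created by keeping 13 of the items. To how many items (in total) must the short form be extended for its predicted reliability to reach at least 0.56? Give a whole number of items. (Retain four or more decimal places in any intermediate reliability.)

Short-form reliability: n = 13/28 = 0.4643; r_13 = n·r/(1+(n−1)r) ≈ 0.3258
Length factor from the short form to reach 0.56: n' = 0.56(1 − 0.3258) / [0.3258(1 − 0.56)] ≈ 2.6337
Total items = 2.6337 × 13 = 34.24, rounded up to 35.

35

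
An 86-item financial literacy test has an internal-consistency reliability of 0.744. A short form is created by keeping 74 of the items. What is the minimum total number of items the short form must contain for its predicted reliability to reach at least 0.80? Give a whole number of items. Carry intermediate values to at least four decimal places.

Short-form reliability: n = 74/86 = 0.8605; r_74 = n·r/(1+(n−1)r) ≈ 0.7144
Then solve for n' with r_old = 0.7144, r_target = 0.80: n' = 0.80(1 − 0.7144)/[0.7144(1 − 0.80)] = 1.5991
Total items = 1.5991 × 74 = 118.33, rounded up to 119.

119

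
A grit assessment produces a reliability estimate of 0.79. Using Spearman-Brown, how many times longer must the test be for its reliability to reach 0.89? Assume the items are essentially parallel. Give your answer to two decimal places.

Invert Spearman-Brown to solve for n:
n = r*(1 − r) / [ r (1 − r*) ]
n = [0.89 × 0.21] / [0.79 × 0.11]
n = 0.1869 / 0.0869 ≈ 2.1507

2.15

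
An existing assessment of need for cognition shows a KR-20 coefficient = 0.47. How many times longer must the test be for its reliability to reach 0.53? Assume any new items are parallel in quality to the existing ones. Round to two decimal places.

n = 0.53 × (1 − 0.47) / [ 0.47 × (1 − 0.53) ]
  = 0.2809 / 0.2209 = 1.2716

1.27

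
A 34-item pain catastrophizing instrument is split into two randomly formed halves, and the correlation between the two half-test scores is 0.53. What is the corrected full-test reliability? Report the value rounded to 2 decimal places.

0.69

Each half is half the length of the full test, so the full test is n = 2 times a half.
r_full = 2r_hh / (1 + r_hh) = 2 × 0.53 / (1 + 0.53)
       = 1.0600 / 1.5300 = 0.6928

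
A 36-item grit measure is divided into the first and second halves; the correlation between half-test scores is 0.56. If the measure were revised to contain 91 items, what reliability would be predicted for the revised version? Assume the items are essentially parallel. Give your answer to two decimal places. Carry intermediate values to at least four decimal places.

0.87

Full-test reliability from the split-half r: r_full = 2(0.56)/(1 + 0.56) = 0.7179
Length factor from 36 to 91 items: n = 91/36 = 2.5278
r_new = n·r_full / (1 + (n − 1)·r_full) = 1.8147 / 2.0968 ≈ 0.8655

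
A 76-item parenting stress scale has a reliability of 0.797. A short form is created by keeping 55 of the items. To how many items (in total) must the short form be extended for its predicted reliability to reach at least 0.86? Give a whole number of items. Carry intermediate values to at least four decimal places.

119

First, r for the 55-item form: n = 55/76 = 0.7237, so r_55 = 0.7237·0.797/(1 + (0.7237 − 1)·0.797) = 0.7397
Length factor from the short form to reach 0.86: n' = 0.86(1 − 0.7397) / [0.7397(1 − 0.86)] ≈ 2.1617
Items = 2.1617 × 55 ≈ 118.89 → 119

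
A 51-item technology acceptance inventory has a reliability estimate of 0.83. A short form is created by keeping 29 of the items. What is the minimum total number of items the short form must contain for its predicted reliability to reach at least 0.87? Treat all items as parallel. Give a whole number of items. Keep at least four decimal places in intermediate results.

70

Short-form reliability: n = 29/51 = 0.5686; r_29 = n·r/(1+(n−1)r) ≈ 0.7352
Then solve for n' with r_old = 0.7352, r_target = 0.87: n' = 0.87(1 − 0.7352)/[0.7352(1 − 0.87)] = 2.4104
Items = 2.4104 × 29 ≈ 69.90 → 70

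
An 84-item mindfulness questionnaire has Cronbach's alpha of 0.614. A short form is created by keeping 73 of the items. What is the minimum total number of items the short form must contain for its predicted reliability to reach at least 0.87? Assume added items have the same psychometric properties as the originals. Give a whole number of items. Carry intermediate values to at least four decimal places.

354

First, r for the 73-item form: n = 73/84 = 0.8690, so r_73 = 0.8690·0.614/(1 + (0.8690 − 1)·0.614) = 0.5802
Length factor from the short form to reach 0.87: n' = 0.87(1 − 0.5802) / [0.5802(1 − 0.87)] ≈ 4.8422
Total items = 4.8422 × 73 = 353.48, rounded up to 354.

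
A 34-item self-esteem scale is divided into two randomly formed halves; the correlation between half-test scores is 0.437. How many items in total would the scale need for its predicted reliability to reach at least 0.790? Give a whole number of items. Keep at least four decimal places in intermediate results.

83

Corrected full-test reliability: r_full = 2 × 0.437 / (1 + 0.437) ≈ 0.6082
n = r_tgt(1 − r_full) / [r_full(1 − r_tgt)] = 0.790 × 0.3918 / (0.6082 × 0.210) ≈ 2.4234
Items = 2.4234 × 34 ≈ 82.40 → 83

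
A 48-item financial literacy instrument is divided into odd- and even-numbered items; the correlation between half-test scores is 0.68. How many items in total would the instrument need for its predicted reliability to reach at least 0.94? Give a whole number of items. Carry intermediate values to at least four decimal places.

r_full = 2(0.68)/(1 + 0.68) = 0.8095
Solve Spearman-Brown for n: n = 0.94(1 − 0.8095) / [0.8095(1 − 0.94)] = 3.6868
Required items = 3.6868 × 48 = 176.97, so 177 items.

177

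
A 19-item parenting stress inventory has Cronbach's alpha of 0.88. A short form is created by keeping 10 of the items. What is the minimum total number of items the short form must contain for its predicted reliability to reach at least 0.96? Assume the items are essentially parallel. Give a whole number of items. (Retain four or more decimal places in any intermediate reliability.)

63

First, r for the 10-item form: n = 10/19 = 0.5263, so r_10 = 0.5263·0.88/(1 + (0.5263 − 1)·0.88) = 0.7942
Length factor from the short form to reach 0.96: n' = 0.96(1 − 0.7942) / [0.7942(1 − 0.96)] ≈ 6.2191
Total items = 6.2191 × 10 = 62.19, rounded up to 63.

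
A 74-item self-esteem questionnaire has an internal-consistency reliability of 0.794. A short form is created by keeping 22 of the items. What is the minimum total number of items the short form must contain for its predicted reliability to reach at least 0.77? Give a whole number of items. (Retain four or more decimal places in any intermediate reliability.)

65

First, r for the 22-item form: n = 22/74 = 0.2973, so r_22 = 0.2973·0.794/(1 + (0.2973 − 1)·0.794) = 0.5340
Then solve for n' with r_old = 0.5340, r_target = 0.77: n' = 0.77(1 − 0.5340)/[0.5340(1 − 0.77)] = 2.9215
Total items = 2.9215 × 22 = 64.27, rounded up to 65.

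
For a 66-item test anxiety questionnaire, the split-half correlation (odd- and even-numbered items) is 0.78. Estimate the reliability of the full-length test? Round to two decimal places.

0.88

Apply the Spearman-Brown correction with n = 2:
r_full = 2r_hh / (1 + r_hh) = 2 × 0.78 / (1 + 0.78)
       = 1.5600 / 1.7800 = 0.8764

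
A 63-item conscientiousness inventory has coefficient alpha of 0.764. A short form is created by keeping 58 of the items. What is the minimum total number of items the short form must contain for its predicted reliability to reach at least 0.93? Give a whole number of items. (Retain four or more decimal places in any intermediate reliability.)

Short-form reliability: n = 58/63 = 0.9206; r_58 = n·r/(1+(n−1)r) ≈ 0.7488
Then solve for n' with r_old = 0.7488, r_target = 0.93: n' = 0.93(1 − 0.7488)/[0.7488(1 − 0.93)] = 4.4570
Items = 4.4570 × 58 ≈ 258.51 → 259

259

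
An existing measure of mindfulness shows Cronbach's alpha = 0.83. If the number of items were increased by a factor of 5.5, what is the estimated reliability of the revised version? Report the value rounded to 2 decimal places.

r_new = 5.5·0.83 / [1 + (5.5 − 1)·0.83]
     = 4.5650 / 4.7350 = 0.9641

0.96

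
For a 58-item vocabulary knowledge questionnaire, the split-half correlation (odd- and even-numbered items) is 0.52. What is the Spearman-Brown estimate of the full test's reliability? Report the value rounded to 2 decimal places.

0.68

r_full = 2r_hh / (1 + r_hh) = 2 × 0.52 / (1 + 0.52)
r_full = 1.0400 / 1.5200 ≈ 0.6842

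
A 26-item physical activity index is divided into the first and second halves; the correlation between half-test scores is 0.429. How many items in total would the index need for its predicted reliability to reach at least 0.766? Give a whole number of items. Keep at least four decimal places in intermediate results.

r_full = 2(0.429)/(1 + 0.429) = 0.6004
Solve Spearman-Brown for n: n = 0.766(1 − 0.6004) / [0.6004(1 − 0.766)] = 2.1787
Items = 2.1787 × 26 ≈ 56.65 → 57

57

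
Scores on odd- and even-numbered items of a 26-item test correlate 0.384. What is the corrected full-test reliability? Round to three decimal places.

0.555

r_full = 2r_hh / (1 + r_hh) = 2 × 0.384 / (1 + 0.384)
r_full = 0.7680 / 1.3840 ≈ 0.5549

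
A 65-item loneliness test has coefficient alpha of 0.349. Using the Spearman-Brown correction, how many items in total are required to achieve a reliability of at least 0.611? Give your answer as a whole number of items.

n = 0.611(1 − 0.349) / [0.349(1 − 0.611)]
n = 0.397761 / 0.135761 ≈ 2.9299
So the test needs 2.9299 × 65 ≈ 190.44 items; rounding up, 191.

191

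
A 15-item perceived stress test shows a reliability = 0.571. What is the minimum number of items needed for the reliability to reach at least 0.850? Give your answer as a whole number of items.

64

Spearman-Brown solved for the length factor n:
n = r*(1 − r) / [ r (1 − r*) ]
n = 0.850 × (1 − 0.571) / [ 0.571 × (1 − 0.850) ]
  = 0.364650 / 0.085650 = 4.2574
4.2574 × 15 = 63.86 → 64 items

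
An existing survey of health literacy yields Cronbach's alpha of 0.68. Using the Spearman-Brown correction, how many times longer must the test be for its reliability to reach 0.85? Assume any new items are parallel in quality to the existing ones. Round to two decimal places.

n = 0.85(1 − 0.68) / [0.68(1 − 0.85)]
  = 0.2720 / 0.1020 = 2.6667

2.67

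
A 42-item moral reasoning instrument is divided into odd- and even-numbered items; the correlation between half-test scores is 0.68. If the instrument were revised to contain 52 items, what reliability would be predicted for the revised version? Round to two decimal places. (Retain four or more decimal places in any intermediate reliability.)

Full-test reliability from the split-half r: r_full = 2(0.68)/(1 + 0.68) = 0.8095
Then adjust to 52 items: n = 52/42 = 1.2381
r_new = n·r_full / (1 + (n − 1)·r_full) = 1.0022 / 1.1927 ≈ 0.8403

0.84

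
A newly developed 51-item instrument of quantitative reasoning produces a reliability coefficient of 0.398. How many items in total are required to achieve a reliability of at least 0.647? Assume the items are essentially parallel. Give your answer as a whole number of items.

Spearman-Brown solved for the length factor n:
n = r*(1 − r) / [ r (1 − r*) ]
n = 0.647(1 − 0.398) / [0.398(1 − 0.647)]
n = 0.389494 / 0.140494 ≈ 2.7723
2.7723 × 51 = 141.39 → 142 items

142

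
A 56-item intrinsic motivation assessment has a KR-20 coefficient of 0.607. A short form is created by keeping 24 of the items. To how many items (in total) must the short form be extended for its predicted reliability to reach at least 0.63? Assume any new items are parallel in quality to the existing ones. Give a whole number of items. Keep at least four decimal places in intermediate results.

62

First, r for the 24-item form: n = 24/56 = 0.4286, so r_24 = 0.4286·0.607/(1 + (0.4286 − 1)·0.607) = 0.3983
Then solve for n' with r_old = 0.3983, r_target = 0.63: n' = 0.63(1 − 0.3983)/[0.3983(1 − 0.63)] = 2.5722
Total items = 2.5722 × 24 = 61.73, rounded up to 62.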